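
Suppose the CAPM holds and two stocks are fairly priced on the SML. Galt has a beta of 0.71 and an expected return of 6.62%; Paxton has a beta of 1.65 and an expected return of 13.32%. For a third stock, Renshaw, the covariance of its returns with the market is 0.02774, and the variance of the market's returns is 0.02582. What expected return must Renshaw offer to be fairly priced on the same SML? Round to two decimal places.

9.22%

MRP = (13.32% − 6.62%) / (1.65 − 0.71) = 7.1277%
R_f = 6.62% − 0.71 × 7.1277% = 1.5593%
β_Renshaw = Cov / Var(R_m) = 0.02774 / 0.02582 = 1.0744
E(R_Renshaw) = R_f + β × MRP = 1.5593% + 1.0744 × 7.1277% = 9.22%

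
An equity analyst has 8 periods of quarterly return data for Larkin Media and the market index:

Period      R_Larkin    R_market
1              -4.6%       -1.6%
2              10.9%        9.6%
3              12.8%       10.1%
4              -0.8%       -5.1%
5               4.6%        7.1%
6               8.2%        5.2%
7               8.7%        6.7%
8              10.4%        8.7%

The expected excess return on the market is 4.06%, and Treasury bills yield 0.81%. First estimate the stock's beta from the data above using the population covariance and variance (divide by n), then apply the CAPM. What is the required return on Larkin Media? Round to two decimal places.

Mean R_i = (-4.6 + 10.9 + 12.8 − 0.8 + 4.6 + 8.2 + 8.7 + 10.4) / 8 = 6.2750%
Mean R_m = (-1.6 + 9.6 + 10.1 − 5.1 + 7.1 + 5.2 + 6.7 + 8.7) / 8 = 5.0875%
Σ(R_i − R̄_i)(R_m − R̄_m) = 214.0375  ⇒  Cov = 214.0375 / 8 = 26.7547
Σ(R_m − R̄_m)² = 213.7088  ⇒  Var(R_m) = 213.7088 / 8 = 26.7136
β = Cov / Var(R_m) = 26.7547 / 26.7136 = 1.0015
E(R) = R_f + β × MRP = 0.81% + 1.0015 × 4.06% = 4.88%

4.88%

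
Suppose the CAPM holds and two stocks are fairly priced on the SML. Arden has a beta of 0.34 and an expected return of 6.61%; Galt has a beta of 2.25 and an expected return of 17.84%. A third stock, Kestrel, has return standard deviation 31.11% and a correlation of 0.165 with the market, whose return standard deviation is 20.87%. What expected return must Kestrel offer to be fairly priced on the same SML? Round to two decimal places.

6.06%

MRP = (17.84% − 6.61%) / (2.25 − 0.34) = 5.8796%
R_f = 6.61% − 0.34 × 5.8796% = 4.6109%
β_Kestrel = ρ·σ_i/σ_m = 0.165 × 31.11 / 20.87 = 0.2460
E(R_Kestrel) = R_f + β × MRP = 4.6109% + 0.2460 × 5.8796% = 6.06%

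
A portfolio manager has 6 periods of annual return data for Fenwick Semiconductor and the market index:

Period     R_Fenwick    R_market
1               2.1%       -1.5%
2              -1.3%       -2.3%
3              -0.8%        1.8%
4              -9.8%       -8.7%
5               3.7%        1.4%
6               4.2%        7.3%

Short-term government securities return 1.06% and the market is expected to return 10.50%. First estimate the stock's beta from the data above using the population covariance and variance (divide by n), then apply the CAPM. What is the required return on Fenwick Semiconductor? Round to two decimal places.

9.02%

Mean R_i = (2.1 − 1.3 − 0.8 − 9.8 + 3.7 + 4.2) / 6 = -0.3167%
Mean R_m = (-1.5 − 2.3 + 1.8 − 8.7 + 1.4 + 7.3) / 6 = -0.3333%
Σ(R_i − R̄_i)(R_m − R̄_m) = 118.8667  ⇒  Cov = 118.8667 / 6 = 19.8111
Σ(R_m − R̄_m)² = 141.0533  ⇒  Var(R_m) = 141.0533 / 6 = 23.5089
β = Cov / Var(R_m) = 19.8111 / 23.5089 = 0.8427
MRP = 10.50% − 1.06% = 9.44%
E(R) = R_f + β × MRP = 1.06% + 0.8427 × 9.44% = 9.02%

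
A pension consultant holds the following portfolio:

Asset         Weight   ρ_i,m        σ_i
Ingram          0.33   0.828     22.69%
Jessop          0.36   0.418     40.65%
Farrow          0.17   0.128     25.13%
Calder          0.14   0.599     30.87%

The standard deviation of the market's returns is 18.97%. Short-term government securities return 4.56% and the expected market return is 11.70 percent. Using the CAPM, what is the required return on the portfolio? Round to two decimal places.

10.38%

β_Ingram = 0.828 × 22.69% / 18.97% = 0.9904
β_Jessop = 0.418 × 40.65% / 18.97% = 0.8957
β_Farrow = 0.128 × 25.13% / 18.97% = 0.1696
β_Calder = 0.599 × 30.87% / 18.97% = 0.9748
β_P = Σ w_i β_i = 0.33×0.9904 + 0.36×0.8957 + 0.17×0.1696 + 0.14×0.9748 = 0.8146
MRP = 11.70% − 4.56% = 7.14%
E(R_P) = R_f + β_P × MRP = 4.56% + 0.8146 × 7.14% = 10.38%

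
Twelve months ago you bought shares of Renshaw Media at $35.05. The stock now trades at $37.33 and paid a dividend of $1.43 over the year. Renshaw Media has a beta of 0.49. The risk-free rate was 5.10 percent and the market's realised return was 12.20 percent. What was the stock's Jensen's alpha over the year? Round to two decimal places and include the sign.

+2.01%

Realised HPR = (P1 + D1 − P0) / P0 = (37.33 + 1.43 − 35.05) / 35.05 = 3.71 / 35.05 = 10.5849%
MRP = 12.20% − 5.10% = 7.10%
CAPM required = R_f + β·MRP = 5.10% + 0.49 × 7.10% = 8.5790%
α = realised − required = 10.5849% − 8.5790% = +2.01%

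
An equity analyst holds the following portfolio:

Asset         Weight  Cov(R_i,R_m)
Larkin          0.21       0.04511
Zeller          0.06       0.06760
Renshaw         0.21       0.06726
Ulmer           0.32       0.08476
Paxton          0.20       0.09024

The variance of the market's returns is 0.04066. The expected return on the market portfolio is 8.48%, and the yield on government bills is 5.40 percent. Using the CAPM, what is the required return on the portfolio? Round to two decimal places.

10.92%

β_Larkin = 0.04511 / 0.04066 = 1.1094
β_Zeller = 0.06760 / 0.04066 = 1.6626
β_Renshaw = 0.06726 / 0.04066 = 1.6542
β_Ulmer = 0.08476 / 0.04066 = 2.0846
β_Paxton = 0.09024 / 0.04066 = 2.2194
β_P = Σ w_i β_i = 0.21×1.1094 + 0.06×1.6626 + 0.21×1.6542 + 0.32×2.0846 + 0.20×2.2194 = 1.7911
MRP = 8.48% − 5.40% = 3.08%
E(R_P) = R_f + β_P × MRP = 5.40% + 1.7911 × 3.08% = 10.92%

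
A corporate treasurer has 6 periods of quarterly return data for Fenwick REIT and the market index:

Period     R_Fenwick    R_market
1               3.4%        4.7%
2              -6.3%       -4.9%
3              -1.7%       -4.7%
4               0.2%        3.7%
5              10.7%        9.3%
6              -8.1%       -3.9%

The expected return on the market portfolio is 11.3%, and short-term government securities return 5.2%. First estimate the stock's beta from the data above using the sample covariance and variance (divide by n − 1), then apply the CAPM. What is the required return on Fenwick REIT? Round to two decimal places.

Mean R_i = (3.4 − 6.3 − 1.7 + 0.2 + 10.7 − 8.1) / 6 = -0.3000%
Mean R_m = (4.7 − 4.9 − 4.7 + 3.7 + 9.3 − 3.9) / 6 = 0.7000%
Σ(R_i − R̄_i)(R_m − R̄_m) = 187.9400  ⇒  Cov = 187.9400 / 5 = 37.5880
Σ(R_m − R̄_m)² = 180.6400  ⇒  Var(R_m) = 180.6400 / 5 = 36.1280
β = Cov / Var(R_m) = 37.5880 / 36.1280 = 1.0404
MRP = 11.3% − 5.2% = 6.10%
E(R) = R_f + β × MRP = 5.2% + 1.0404 × 6.1% = 11.55%

11.55%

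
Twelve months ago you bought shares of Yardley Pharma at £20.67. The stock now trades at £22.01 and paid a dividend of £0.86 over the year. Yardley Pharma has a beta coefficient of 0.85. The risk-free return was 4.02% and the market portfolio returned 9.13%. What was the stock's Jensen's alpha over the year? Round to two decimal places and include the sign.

+2.28%

Realised HPR = (P1 + D1 − P0) / P0 = (22.01 + 0.86 − 20.67) / 20.67 = 2.20 / 20.67 = 10.6434%
MRP = 9.13% − 4.02% = 5.11%
CAPM required = R_f + β·MRP = 4.02% + 0.85 × 5.11% = 8.3635%
α = realised − required = 10.6434% − 8.3635% = +2.28%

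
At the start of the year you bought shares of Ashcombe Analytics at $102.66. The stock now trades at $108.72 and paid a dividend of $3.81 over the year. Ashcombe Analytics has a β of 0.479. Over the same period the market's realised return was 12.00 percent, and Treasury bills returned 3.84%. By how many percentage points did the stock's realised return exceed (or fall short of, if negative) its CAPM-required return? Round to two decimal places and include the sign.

+1.87%

Realised HPR = (P1 + D1 − P0) / P0 = (108.72 + 3.81 − 102.66) / 102.66 = 9.87 / 102.66 = 9.6143%
MRP = 12.00% − 3.84% = 8.16%
CAPM required = R_f + β·MRP = 3.84% + 0.479 × 8.16% = 7.74864%
α = realised − required = 9.6143% − 7.74864% = +1.87%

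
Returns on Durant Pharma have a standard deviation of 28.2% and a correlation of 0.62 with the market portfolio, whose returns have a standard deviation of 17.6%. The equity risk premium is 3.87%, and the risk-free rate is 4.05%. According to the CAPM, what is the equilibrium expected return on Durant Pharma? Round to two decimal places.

7.89%

β = ρ × σ_i / σ_m = 0.62 × 28.2% / 17.6% = 0.9934
E(R) = 4.05% + 0.9934 × 3.87% = 7.89%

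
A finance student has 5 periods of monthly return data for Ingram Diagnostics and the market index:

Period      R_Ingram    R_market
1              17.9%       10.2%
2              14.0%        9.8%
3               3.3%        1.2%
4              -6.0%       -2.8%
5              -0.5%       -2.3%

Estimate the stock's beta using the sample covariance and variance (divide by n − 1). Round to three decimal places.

1.531

Mean R_i = (17.9 + 14.0 + 3.3 − 6.0 − 0.5) / 5 = 5.7400%
Mean R_m = (10.2 + 9.8 + 1.2 − 2.8 − 2.3) / 5 = 3.2200%
Σ(R_i − R̄_i)(R_m − R̄_m) = 249.2760  ⇒  Cov = 249.2760 / 4 = 62.3190
Σ(R_m − R̄_m)² = 162.8080  ⇒  Var(R_m) = 162.8080 / 4 = 40.7020
β = Cov / Var(R_m) = 62.3190 / 40.7020 = 1.5311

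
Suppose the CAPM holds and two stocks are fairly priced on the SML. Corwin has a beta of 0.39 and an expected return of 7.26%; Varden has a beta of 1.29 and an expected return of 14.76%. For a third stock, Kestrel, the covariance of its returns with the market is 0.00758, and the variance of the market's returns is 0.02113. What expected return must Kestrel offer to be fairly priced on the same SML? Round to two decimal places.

MRP = (14.76% − 7.26%) / (1.29 − 0.39) = 8.3333%
R_f = 7.26% − 0.39 × 8.3333% = 4.0100%
β_Kestrel = Cov / Var(R_m) = 0.00758 / 0.02113 = 0.3587
E(R_Kestrel) = R_f + β × MRP = 4.0100% + 0.3587 × 8.3333% = 7.00%

7.00%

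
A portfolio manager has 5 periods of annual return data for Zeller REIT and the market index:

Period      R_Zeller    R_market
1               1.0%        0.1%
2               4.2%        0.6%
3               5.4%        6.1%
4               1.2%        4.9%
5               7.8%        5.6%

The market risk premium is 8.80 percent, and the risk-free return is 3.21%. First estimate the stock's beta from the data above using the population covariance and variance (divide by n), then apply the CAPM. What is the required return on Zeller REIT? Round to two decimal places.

7.81%

Mean R_i = (1.0 + 4.2 + 5.4 + 1.2 + 7.8) / 5 = 3.9200%
Mean R_m = (0.1 + 0.6 + 6.1 + 4.9 + 5.6) / 5 = 3.4600%
Σ(R_i − R̄_i)(R_m − R̄_m) = 17.3040  ⇒  Cov = 17.3040 / 5 = 3.4608
Σ(R_m − R̄_m)² = 33.0920  ⇒  Var(R_m) = 33.0920 / 5 = 6.6184
β = Cov / Var(R_m) = 3.4608 / 6.6184 = 0.5229
E(R) = R_f + β × MRP = 3.21% + 0.5229 × 8.80% = 7.81%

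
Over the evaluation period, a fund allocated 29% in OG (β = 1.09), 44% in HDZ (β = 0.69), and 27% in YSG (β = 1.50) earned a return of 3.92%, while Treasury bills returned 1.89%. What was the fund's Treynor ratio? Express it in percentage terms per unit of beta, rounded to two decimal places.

β_P = 0.29×1.09 + 0.44×0.69 + 0.27×1.50 = 1.0247
Treynor = (R_P − R_f) / β_P = (3.92% − 1.89%) / 1.0247 = 2.03% / 1.0247 = 1.98%

1.98%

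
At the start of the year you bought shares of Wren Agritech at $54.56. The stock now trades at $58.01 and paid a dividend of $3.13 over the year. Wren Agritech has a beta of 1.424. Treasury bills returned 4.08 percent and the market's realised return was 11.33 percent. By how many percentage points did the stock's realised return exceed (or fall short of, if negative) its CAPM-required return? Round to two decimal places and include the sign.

-2.34%

Realised HPR = (P1 + D1 − P0) / P0 = (58.01 + 3.13 − 54.56) / 54.56 = 6.58 / 54.56 = 12.0601%
MRP = 11.33% − 4.08% = 7.25%
CAPM required = R_f + β·MRP = 4.08% + 1.424 × 7.25% = 14.40400%
α = realised − required = 12.0601% − 14.40400% = -2.34%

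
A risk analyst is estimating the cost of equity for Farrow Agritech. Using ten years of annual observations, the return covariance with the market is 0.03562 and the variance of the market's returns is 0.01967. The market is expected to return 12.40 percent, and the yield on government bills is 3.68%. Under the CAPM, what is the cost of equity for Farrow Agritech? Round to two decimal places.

β = Cov(R_i, R_m) / Var(R_m) = 0.03562 / 0.01967 = 1.8109
MRP = 12.40% − 3.68% = 8.72%
E(R) = R_f + β × MRP = 3.68% + 1.8109 × 8.72% = 19.47%

19.47%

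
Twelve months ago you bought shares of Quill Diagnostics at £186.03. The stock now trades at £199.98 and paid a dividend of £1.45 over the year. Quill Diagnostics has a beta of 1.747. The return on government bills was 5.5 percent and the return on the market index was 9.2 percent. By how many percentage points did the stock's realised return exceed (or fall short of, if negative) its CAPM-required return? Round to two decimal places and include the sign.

-3.69%

Realised HPR = (P1 + D1 − P0) / P0 = (199.98 + 1.45 − 186.03) / 186.03 = 15.40 / 186.03 = 8.2782%
MRP = 9.2% − 5.5% = 3.70%
CAPM required = R_f + β·MRP = 5.5% + 1.747 × 3.7% = 11.9639%
α = realised − required = 8.2782% − 11.9639% = -3.69%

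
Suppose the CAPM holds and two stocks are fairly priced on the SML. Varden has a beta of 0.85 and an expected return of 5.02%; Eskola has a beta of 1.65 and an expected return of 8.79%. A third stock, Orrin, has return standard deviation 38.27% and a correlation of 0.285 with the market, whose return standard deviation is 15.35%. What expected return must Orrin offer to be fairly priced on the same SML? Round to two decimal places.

4.36%

MRP = (8.79% − 5.02%) / (1.65 − 0.85) = 4.7125%
R_f = 5.02% − 0.85 × 4.7125% = 1.0144%
β_Orrin = ρ·σ_i/σ_m = 0.285 × 38.27 / 15.35 = 0.7106
E(R_Orrin) = R_f + β × MRP = 1.0144% + 0.7106 × 4.7125% = 4.36%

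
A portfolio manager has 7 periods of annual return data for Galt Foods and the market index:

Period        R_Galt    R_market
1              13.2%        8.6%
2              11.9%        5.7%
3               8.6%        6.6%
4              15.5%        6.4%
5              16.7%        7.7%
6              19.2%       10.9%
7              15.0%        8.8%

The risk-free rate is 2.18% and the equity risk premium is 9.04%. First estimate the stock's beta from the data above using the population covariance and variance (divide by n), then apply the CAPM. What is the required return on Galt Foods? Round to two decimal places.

14.02%

Mean R_i = (13.2 + 11.9 + 8.6 + 15.5 + 16.7 + 19.2 + 15.0) / 7 = 14.3000%
Mean R_m = (8.6 + 5.7 + 6.6 + 6.4 + 7.7 + 10.9 + 8.8) / 7 = 7.8143%
Σ(R_i − R̄_i)(R_m − R̄_m) = 24.9700  ⇒  Cov = 24.9700 / 7 = 3.5671
Σ(R_m − R̄_m)² = 19.0686  ⇒  Var(R_m) = 19.0686 / 7 = 2.7241
β = Cov / Var(R_m) = 3.5671 / 2.7241 = 1.3095
E(R) = R_f + β × MRP = 2.18% + 1.3095 × 9.04% = 14.02%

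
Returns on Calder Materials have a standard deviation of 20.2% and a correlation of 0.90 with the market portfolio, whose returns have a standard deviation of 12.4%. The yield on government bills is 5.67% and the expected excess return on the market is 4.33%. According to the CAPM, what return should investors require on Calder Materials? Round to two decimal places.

12.02%

β = ρ × σ_i / σ_m = 0.90 × 20.2% / 12.4% = 1.4661
E(R) = 5.67% + 1.4661 × 4.33% = 12.02%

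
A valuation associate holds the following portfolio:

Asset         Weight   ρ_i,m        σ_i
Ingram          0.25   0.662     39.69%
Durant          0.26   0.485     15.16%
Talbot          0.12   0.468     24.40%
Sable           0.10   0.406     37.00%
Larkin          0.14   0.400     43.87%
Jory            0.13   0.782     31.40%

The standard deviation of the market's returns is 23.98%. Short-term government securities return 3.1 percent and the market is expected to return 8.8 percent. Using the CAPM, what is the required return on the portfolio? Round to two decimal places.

7.14%

β_Ingram = 0.662 × 39.69% / 23.98% = 1.0957
β_Durant = 0.485 × 15.16% / 23.98% = 0.3066
β_Talbot = 0.468 × 24.40% / 23.98% = 0.4762
β_Sable = 0.406 × 37.00% / 23.98% = 0.6264
β_Larkin = 0.400 × 43.87% / 23.98% = 0.7318
β_Jory = 0.782 × 31.40% / 23.98% = 1.0240
β_P = Σ w_i β_i = 0.25×1.0957 + 0.26×0.3066 + 0.12×0.4762 + 0.10×0.6264 + 0.14×0.7318 + 0.13×1.0240 = 0.7090
MRP = 8.8% − 3.1% = 5.70%
E(R_P) = R_f + β_P × MRP = 3.1% + 0.7090 × 5.7% = 7.14%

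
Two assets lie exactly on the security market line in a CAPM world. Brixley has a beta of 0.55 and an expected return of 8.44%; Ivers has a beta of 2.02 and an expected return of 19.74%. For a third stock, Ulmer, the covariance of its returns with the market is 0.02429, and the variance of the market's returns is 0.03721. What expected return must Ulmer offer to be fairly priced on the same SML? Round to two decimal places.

MRP = (19.74% − 8.44%) / (2.02 − 0.55) = 7.6871%
R_f = 8.44% − 0.55 × 7.6871% = 4.2121%
β_Ulmer = Cov / Var(R_m) = 0.02429 / 0.03721 = 0.6528
E(R_Ulmer) = R_f + β × MRP = 4.2121% + 0.6528 × 7.6871% = 9.23%

9.23%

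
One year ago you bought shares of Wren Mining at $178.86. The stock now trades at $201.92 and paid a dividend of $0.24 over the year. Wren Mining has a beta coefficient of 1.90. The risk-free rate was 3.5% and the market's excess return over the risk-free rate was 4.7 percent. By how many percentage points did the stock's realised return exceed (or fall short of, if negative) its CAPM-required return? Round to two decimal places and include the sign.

+0.60%

Realised HPR = (P1 + D1 − P0) / P0 = (201.92 + 0.24 − 178.86) / 178.86 = 23.30 / 178.86 = 13.0269%
CAPM required = R_f + β·MRP = 3.5% + 1.90 × 4.7% = 12.4300%
α = realised − required = 13.0269% − 12.4300% = +0.60%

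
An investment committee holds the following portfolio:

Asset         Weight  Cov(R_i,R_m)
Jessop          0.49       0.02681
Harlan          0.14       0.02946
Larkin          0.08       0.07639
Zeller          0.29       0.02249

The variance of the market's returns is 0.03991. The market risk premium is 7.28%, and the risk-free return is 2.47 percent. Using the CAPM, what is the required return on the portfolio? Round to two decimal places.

β_Jessop = 0.02681 / 0.03991 = 0.6718
β_Harlan = 0.02946 / 0.03991 = 0.7382
β_Larkin = 0.07639 / 0.03991 = 1.9141
β_Zeller = 0.02249 / 0.03991 = 0.5635
β_P = Σ w_i β_i = 0.49×0.6718 + 0.14×0.7382 + 0.08×1.9141 + 0.29×0.5635 = 0.7491
E(R_P) = R_f + β_P × MRP = 2.47% + 0.7491 × 7.28% = 7.92%

7.92%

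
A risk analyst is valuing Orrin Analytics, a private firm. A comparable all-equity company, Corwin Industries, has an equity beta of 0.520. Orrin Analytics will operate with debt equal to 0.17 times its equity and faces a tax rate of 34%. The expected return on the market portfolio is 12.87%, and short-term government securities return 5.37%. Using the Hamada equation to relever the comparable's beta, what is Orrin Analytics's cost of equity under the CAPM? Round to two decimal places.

β_L = β_U × [1 + (1 − t)(D/E)] = 0.520 × [1 + (1 − 0.34) × 0.17]
    = 0.520 × [1 + 0.66 × 0.17] = 0.520 × 1.1122 = 0.5783
MRP = 12.87% − 5.37% = 7.50%
E(R) = R_f + β_L × MRP = 5.37% + 0.5783 × 7.50% = 9.71%

9.71%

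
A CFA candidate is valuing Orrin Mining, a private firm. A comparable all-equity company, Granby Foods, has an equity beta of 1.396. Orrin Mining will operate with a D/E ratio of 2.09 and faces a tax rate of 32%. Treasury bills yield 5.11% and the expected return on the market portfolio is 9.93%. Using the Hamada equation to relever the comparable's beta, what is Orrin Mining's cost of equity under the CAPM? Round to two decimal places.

21.40%

β_L = β_U × [1 + (1 − t)(D/E)] = 1.396 × [1 + (1 − 0.32) × 2.09]
    = 1.396 × [1 + 0.68 × 2.09] = 1.396 × 2.4212 = 3.3800
MRP = 9.93% − 5.11% = 4.82%
E(R) = R_f + β_L × MRP = 5.11% + 3.3800 × 4.82% = 21.40%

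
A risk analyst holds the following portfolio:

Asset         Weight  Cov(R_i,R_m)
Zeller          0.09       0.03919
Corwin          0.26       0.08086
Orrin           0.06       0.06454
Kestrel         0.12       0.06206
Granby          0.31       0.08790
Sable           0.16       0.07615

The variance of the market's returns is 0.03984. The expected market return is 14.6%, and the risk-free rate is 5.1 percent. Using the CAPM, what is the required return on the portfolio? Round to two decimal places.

23.06%

β_Zeller = 0.03919 / 0.03984 = 0.9837
β_Corwin = 0.08086 / 0.03984 = 2.0296
β_Orrin = 0.06454 / 0.03984 = 1.6200
β_Kestrel = 0.06206 / 0.03984 = 1.5577
β_Granby = 0.08790 / 0.03984 = 2.2063
β_Sable = 0.07615 / 0.03984 = 1.9114
β_P = Σ w_i β_i = 0.09×0.9837 + 0.26×2.0296 + 0.06×1.6200 + 0.12×1.5577 + 0.31×2.2063 + 0.16×1.9114 = 1.8901
MRP = 14.6% − 5.1% = 9.50%
E(R_P) = R_f + β_P × MRP = 5.1% + 1.8901 × 9.5% = 23.06%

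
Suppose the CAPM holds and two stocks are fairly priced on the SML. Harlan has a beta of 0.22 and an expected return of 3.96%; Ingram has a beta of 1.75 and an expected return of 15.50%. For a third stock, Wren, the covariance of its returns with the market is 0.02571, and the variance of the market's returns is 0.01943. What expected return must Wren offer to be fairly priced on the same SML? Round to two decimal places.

MRP = (15.50% − 3.96%) / (1.75 − 0.22) = 7.5425%
R_f = 3.96% − 0.22 × 7.5425% = 2.3007%
β_Wren = Cov / Var(R_m) = 0.02571 / 0.01943 = 1.3232
E(R_Wren) = R_f + β × MRP = 2.3007% + 1.3232 × 7.5425% = 12.28%

12.28%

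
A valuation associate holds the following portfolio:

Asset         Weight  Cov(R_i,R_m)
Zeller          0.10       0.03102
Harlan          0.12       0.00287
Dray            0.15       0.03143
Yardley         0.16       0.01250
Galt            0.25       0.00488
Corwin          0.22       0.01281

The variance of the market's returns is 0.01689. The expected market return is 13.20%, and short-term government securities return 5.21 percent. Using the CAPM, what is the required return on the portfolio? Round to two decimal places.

β_Zeller = 0.03102 / 0.01689 = 1.8366
β_Harlan = 0.00287 / 0.01689 = 0.1699
β_Dray = 0.03143 / 0.01689 = 1.8609
β_Yardley = 0.01250 / 0.01689 = 0.7401
β_Galt = 0.00488 / 0.01689 = 0.2889
β_Corwin = 0.01281 / 0.01689 = 0.7584
β_P = Σ w_i β_i = 0.10×1.8366 + 0.12×0.1699 + 0.15×1.8609 + 0.16×0.7401 + 0.25×0.2889 + 0.22×0.7584 = 0.8407
MRP = 13.20% − 5.21% = 7.99%
E(R_P) = R_f + β_P × MRP = 5.21% + 0.8407 × 7.99% = 11.93%

11.93%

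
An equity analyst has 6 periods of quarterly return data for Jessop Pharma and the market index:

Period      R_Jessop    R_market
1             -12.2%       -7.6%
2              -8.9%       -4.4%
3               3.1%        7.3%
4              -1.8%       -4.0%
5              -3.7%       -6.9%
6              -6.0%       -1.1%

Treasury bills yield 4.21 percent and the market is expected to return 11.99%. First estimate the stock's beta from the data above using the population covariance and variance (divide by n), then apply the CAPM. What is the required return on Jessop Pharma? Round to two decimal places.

10.05%

Mean R_i = (-12.2 − 8.9 + 3.1 − 1.8 − 3.7 − 6.0) / 6 = -4.9167%
Mean R_m = (-7.6 − 4.4 + 7.3 − 4.0 − 6.9 − 1.1) / 6 = -2.7833%
Σ(R_i − R̄_i)(R_m − R̄_m) = 111.7317  ⇒  Cov = 111.7317 / 6 = 18.6220
Σ(R_m − R̄_m)² = 148.7483  ⇒  Var(R_m) = 148.7483 / 6 = 24.7914
β = Cov / Var(R_m) = 18.6220 / 24.7914 = 0.7511
MRP = 11.99% − 4.21% = 7.78%
E(R) = R_f + β × MRP = 4.21% + 0.7511 × 7.78% = 10.05%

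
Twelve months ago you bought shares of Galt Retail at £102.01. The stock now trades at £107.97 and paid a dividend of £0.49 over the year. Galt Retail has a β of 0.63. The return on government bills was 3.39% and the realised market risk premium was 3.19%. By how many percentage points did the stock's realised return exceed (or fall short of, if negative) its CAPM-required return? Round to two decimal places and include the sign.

+0.92%

Realised HPR = (P1 + D1 − P0) / P0 = (107.97 + 0.49 − 102.01) / 102.01 = 6.45 / 102.01 = 6.3229%
CAPM required = R_f + β·MRP = 3.39% + 0.63 × 3.19% = 5.3997%
α = realised − required = 6.3229% − 5.3997% = +0.92%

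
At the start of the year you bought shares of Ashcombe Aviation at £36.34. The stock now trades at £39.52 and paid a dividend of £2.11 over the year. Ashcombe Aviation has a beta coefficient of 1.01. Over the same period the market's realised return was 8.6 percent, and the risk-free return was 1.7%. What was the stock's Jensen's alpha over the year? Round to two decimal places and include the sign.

Realised HPR = (P1 + D1 − P0) / P0 = (39.52 + 2.11 − 36.34) / 36.34 = 5.29 / 36.34 = 14.5570%
MRP = 8.6% − 1.7% = 6.90%
CAPM required = R_f + β·MRP = 1.7% + 1.01 × 6.9% = 8.6690%
α = realised − required = 14.5570% − 8.6690% = +5.89%

+5.89%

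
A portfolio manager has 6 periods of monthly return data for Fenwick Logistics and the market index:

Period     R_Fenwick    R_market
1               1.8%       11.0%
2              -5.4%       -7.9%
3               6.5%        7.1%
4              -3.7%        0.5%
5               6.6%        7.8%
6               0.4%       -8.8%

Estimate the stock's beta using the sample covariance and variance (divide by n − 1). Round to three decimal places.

0.406

Mean R_i = (1.8 − 5.4 + 6.5 − 3.7 + 6.6 + 0.4) / 6 = 1.0333%
Mean R_m = (11.0 − 7.9 + 7.1 + 0.5 + 7.8 − 8.8) / 6 = 1.6167%
Σ(R_i − R̄_i)(R_m − R̄_m) = 144.6967  ⇒  Cov = 144.6967 / 5 = 28.9393
Σ(R_m − R̄_m)² = 356.6683  ⇒  Var(R_m) = 356.6683 / 5 = 71.3337
β = Cov / Var(R_m) = 28.9393 / 71.3337 = 0.4057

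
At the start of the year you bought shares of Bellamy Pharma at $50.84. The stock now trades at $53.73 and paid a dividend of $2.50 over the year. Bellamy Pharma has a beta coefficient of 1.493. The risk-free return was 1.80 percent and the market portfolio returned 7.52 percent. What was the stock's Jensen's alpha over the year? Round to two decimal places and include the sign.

+0.26%

Realised HPR = (P1 + D1 − P0) / P0 = (53.73 + 2.50 − 50.84) / 50.84 = 5.39 / 50.84 = 10.6019%
MRP = 7.52% − 1.80% = 5.72%
CAPM required = R_f + β·MRP = 1.80% + 1.493 × 5.72% = 10.33996%
α = realised − required = 10.6019% − 10.33996% = +0.26%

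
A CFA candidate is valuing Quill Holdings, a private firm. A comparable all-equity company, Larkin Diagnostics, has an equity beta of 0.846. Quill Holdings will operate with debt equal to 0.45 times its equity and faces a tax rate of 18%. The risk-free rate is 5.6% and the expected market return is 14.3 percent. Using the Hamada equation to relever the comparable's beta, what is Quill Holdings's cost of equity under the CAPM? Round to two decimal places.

15.68%

β_L = β_U × [1 + (1 − t)(D/E)] = 0.846 × [1 + (1 − 0.18) × 0.45]
    = 0.846 × [1 + 0.82 × 0.45] = 0.846 × 1.3690 = 1.1582
MRP = 14.3% − 5.6% = 8.70%
E(R) = R_f + β_L × MRP = 5.6% + 1.1582 × 8.7% = 15.68%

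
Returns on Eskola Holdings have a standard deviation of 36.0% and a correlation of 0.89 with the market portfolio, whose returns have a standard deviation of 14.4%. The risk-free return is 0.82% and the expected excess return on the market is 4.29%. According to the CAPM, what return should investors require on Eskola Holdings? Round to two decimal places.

β = ρ × σ_i / σ_m = 0.89 × 36.0% / 14.4% = 2.2250
E(R) = 0.82% + 2.2250 × 4.29% = 10.37%

10.37%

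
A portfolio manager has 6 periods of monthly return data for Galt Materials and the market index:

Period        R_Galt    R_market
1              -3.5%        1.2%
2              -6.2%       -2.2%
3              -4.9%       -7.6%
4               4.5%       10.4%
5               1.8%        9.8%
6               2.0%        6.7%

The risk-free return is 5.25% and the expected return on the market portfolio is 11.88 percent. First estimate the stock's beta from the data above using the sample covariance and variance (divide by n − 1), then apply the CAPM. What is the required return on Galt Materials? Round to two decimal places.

Mean R_i = (-3.5 − 6.2 − 4.9 + 4.5 + 1.8 + 2.0) / 6 = -1.0500%
Mean R_m = (1.2 − 2.2 − 7.6 + 10.4 + 9.8 + 6.7) / 6 = 3.0500%
Σ(R_i − R̄_i)(R_m − R̄_m) = 143.7350  ⇒  Cov = 143.7350 / 5 = 28.7470
Σ(R_m − R̄_m)² = 257.3150  ⇒  Var(R_m) = 257.3150 / 5 = 51.4630
β = Cov / Var(R_m) = 28.7470 / 51.4630 = 0.5586
MRP = 11.88% − 5.25% = 6.63%
E(R) = R_f + β × MRP = 5.25% + 0.5586 × 6.63% = 8.95%

8.95%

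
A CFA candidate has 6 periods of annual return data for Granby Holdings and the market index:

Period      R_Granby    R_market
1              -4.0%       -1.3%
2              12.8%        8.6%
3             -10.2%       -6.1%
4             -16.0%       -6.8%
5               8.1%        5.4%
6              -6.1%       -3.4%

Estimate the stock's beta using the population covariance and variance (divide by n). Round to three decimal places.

1.728

Mean R_i = (-4.0 + 12.8 − 10.2 − 16.0 + 8.1 − 6.1) / 6 = -2.5667%
Mean R_m = (-1.3 + 8.6 − 6.1 − 6.8 + 5.4 − 3.4) / 6 = -0.6000%
Σ(R_i − R̄_i)(R_m − R̄_m) = 341.5400  ⇒  Cov = 341.5400 / 6 = 56.9233
Σ(R_m − R̄_m)² = 197.6600  ⇒  Var(R_m) = 197.6600 / 6 = 32.9433
β = Cov / Var(R_m) = 56.9233 / 32.9433 = 1.7279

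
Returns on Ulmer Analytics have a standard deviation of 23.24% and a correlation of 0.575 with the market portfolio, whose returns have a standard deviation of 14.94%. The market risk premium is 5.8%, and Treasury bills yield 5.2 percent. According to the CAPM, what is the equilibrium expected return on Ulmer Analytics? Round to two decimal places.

10.39%

β = ρ × σ_i / σ_m = 0.575 × 23.24% / 14.94% = 0.8944
E(R) = 5.2% + 0.8944 × 5.8% = 10.39%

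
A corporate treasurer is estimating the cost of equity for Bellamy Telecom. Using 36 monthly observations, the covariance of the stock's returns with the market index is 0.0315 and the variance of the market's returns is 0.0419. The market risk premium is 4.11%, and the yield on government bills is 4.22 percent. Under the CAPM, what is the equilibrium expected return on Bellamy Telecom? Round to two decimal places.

β = Cov(R_i, R_m) / Var(R_m) = 0.0315 / 0.0419 = 0.7518
E(R) = R_f + β × MRP = 4.22% + 0.7518 × 4.11% = 7.31%

7.31%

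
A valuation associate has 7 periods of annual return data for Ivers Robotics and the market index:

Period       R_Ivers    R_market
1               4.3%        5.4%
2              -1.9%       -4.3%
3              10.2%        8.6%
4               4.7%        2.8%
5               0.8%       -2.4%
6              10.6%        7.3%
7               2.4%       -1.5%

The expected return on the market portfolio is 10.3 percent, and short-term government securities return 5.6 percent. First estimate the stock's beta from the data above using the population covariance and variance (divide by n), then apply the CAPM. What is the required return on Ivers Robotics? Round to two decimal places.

9.66%

Mean R_i = (4.3 − 1.9 + 10.2 + 4.7 + 0.8 + 10.6 + 2.4) / 7 = 4.4429%
Mean R_m = (5.4 − 4.3 + 8.6 + 2.8 − 2.4 + 7.3 − 1.5) / 7 = 2.2714%
Σ(R_i − R̄_i)(R_m − R̄_m) = 133.4886  ⇒  Cov = 133.4886 / 7 = 19.0698
Σ(R_m − R̄_m)² = 154.6343  ⇒  Var(R_m) = 154.6343 / 7 = 22.0906
β = Cov / Var(R_m) = 19.0698 / 22.0906 = 0.8633
MRP = 10.3% − 5.6% = 4.70%
E(R) = R_f + β × MRP = 5.6% + 0.8633 × 4.7% = 9.66%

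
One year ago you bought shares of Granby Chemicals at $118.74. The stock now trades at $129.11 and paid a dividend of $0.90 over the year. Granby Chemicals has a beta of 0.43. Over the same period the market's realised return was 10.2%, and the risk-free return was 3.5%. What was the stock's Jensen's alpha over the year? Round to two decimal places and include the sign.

+3.11%

Realised HPR = (P1 + D1 − P0) / P0 = (129.11 + 0.90 − 118.74) / 118.74 = 11.27 / 118.74 = 9.4913%
MRP = 10.2% − 3.5% = 6.70%
CAPM required = R_f + β·MRP = 3.5% + 0.43 × 6.7% = 6.3810%
α = realised − required = 9.4913% − 6.3810% = +3.11%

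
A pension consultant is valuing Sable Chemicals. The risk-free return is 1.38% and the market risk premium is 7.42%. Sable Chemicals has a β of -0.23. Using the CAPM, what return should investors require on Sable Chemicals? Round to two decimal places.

-0.33%

E(R) = R_f + β × MRP = 1.38% + -0.23 × 7.42% = -0.33%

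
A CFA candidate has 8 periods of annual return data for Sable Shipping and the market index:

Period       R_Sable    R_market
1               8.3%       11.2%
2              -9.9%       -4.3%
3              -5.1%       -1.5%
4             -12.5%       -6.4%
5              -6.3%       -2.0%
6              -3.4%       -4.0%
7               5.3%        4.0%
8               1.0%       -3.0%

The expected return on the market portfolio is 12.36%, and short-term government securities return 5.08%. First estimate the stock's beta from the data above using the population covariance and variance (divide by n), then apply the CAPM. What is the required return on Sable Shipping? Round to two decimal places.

13.10%

Mean R_i = (8.3 − 9.9 − 5.1 − 12.5 − 6.3 − 3.4 + 5.3 + 1.0) / 8 = -2.8250%
Mean R_m = (11.2 − 4.3 − 1.5 − 6.4 − 2.0 − 4.0 + 4.0 − 3.0) / 8 = -0.7500%
Σ(R_i − R̄_i)(R_m − R̄_m) = 250.6300  ⇒  Cov = 250.6300 / 8 = 31.3288
Σ(R_m − R̄_m)² = 227.6400  ⇒  Var(R_m) = 227.6400 / 8 = 28.4550
β = Cov / Var(R_m) = 31.3288 / 28.4550 = 1.1010
MRP = 12.36% − 5.08% = 7.28%
E(R) = R_f + β × MRP = 5.08% + 1.1010 × 7.28% = 13.10%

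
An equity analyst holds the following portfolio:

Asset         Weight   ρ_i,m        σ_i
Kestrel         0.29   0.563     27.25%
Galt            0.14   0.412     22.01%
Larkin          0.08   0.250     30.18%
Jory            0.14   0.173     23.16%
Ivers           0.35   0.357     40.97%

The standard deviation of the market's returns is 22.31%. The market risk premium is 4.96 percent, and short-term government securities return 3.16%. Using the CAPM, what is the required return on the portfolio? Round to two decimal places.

β_Kestrel = 0.563 × 27.25% / 22.31% = 0.6877
β_Galt = 0.412 × 22.01% / 22.31% = 0.4065
β_Larkin = 0.250 × 30.18% / 22.31% = 0.3382
β_Jory = 0.173 × 23.16% / 22.31% = 0.1796
β_Ivers = 0.357 × 40.97% / 22.31% = 0.6556
β_P = Σ w_i β_i = 0.29×0.6877 + 0.14×0.4065 + 0.08×0.3382 + 0.14×0.1796 + 0.35×0.6556 = 0.5380
E(R_P) = R_f + β_P × MRP = 3.16% + 0.5380 × 4.96% = 5.83%

5.83%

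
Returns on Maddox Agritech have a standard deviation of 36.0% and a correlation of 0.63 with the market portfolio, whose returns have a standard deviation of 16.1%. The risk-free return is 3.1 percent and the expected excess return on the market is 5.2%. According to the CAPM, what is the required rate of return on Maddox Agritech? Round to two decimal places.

β = ρ × σ_i / σ_m = 0.63 × 36.0% / 16.1% = 1.4087
E(R) = 3.1% + 1.4087 × 5.2% = 10.43%

10.43%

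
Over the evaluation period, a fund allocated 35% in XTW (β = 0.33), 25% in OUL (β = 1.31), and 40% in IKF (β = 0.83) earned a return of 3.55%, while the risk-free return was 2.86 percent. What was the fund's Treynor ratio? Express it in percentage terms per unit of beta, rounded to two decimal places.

0.89%

β_P = 0.35×0.33 + 0.25×1.31 + 0.40×0.83 = 0.7750
Treynor = (R_P − R_f) / β_P = (3.55% − 2.86%) / 0.7750 = 0.69% / 0.7750 = 0.89%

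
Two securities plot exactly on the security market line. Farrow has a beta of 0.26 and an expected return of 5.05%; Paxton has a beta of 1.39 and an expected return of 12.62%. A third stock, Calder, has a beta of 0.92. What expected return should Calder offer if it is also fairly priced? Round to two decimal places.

9.47%

MRP (SML slope) = (12.62% − 5.05%) / (1.39 − 0.26) = 7.57% / 1.13 = 6.6991%
R_f (intercept) = 5.05% − 0.26 × 6.6991% = 3.3082%
E(R_Calder) = R_f + β × MRP = 3.3082% + 0.92 × 6.6991% = 9.47%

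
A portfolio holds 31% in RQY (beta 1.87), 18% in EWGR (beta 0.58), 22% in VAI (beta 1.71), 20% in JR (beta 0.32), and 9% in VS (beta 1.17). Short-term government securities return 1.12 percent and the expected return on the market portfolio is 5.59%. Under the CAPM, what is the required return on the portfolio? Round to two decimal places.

6.62%

β_P = Σ w_i β_i = 0.31×1.87 + 0.18×0.58 + 0.22×1.71 + 0.20×0.32 + 0.09×1.17 = 1.2296
MRP = 5.59% − 1.12% = 4.47%
E(R_P) = R_f + β_P × MRP = 1.12% + 1.2296 × 4.47% = 6.62%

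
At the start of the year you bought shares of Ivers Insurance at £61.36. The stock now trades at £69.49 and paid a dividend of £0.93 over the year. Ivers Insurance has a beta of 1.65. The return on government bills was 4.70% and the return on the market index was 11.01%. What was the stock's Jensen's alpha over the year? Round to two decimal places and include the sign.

Realised HPR = (P1 + D1 − P0) / P0 = (69.49 + 0.93 − 61.36) / 61.36 = 9.06 / 61.36 = 14.7653%
MRP = 11.01% − 4.70% = 6.31%
CAPM required = R_f + β·MRP = 4.70% + 1.65 × 6.31% = 15.1115%
α = realised − required = 14.7653% − 15.1115% = -0.35%

-0.35%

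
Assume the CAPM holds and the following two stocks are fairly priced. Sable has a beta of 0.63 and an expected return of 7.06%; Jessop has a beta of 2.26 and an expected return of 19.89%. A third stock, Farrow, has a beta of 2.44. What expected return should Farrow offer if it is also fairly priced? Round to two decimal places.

21.31%

MRP (SML slope) = (19.89% − 7.06%) / (2.26 − 0.63) = 12.83% / 1.63 = 7.8712%
R_f (intercept) = 7.06% − 0.63 × 7.8712% = 2.1011%
E(R_Farrow) = R_f + β × MRP = 2.1011% + 2.44 × 7.8712% = 21.31%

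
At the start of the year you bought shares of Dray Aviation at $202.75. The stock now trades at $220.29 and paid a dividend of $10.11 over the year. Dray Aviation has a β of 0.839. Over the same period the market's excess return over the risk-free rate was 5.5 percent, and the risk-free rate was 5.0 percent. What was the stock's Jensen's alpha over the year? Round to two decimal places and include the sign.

+4.02%

Realised HPR = (P1 + D1 − P0) / P0 = (220.29 + 10.11 − 202.75) / 202.75 = 27.65 / 202.75 = 13.6375%
CAPM required = R_f + β·MRP = 5.0% + 0.839 × 5.5% = 9.6145%
α = realised − required = 13.6375% − 9.6145% = +4.02%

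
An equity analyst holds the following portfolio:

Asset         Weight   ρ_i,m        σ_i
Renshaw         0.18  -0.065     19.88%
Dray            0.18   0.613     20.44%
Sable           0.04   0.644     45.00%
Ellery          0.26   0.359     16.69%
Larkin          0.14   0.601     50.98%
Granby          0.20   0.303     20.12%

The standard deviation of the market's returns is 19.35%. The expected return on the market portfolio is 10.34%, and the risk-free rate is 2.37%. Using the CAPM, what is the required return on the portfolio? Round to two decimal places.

6.59%

β_Renshaw = -0.065 × 19.88% / 19.35% = -0.0668
β_Dray = 0.613 × 20.44% / 19.35% = 0.6475
β_Sable = 0.644 × 45.00% / 19.35% = 1.4977
β_Ellery = 0.359 × 16.69% / 19.35% = 0.3096
β_Larkin = 0.601 × 50.98% / 19.35% = 1.5834
β_Granby = 0.303 × 20.12% / 19.35% = 0.3151
β_P = Σ w_i β_i = 0.18×-0.0668 + 0.18×0.6475 + 0.04×1.4977 + 0.26×0.3096 + 0.14×1.5834 + 0.20×0.3151 = 0.5296
MRP = 10.34% − 2.37% = 7.97%
E(R_P) = R_f + β_P × MRP = 2.37% + 0.5296 × 7.97% = 6.59%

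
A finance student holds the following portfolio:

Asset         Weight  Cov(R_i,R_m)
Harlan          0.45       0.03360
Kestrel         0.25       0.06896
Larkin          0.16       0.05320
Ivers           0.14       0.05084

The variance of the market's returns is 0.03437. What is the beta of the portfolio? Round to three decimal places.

β_Harlan = 0.03360 / 0.03437 = 0.9776
β_Kestrel = 0.06896 / 0.03437 = 2.0064
β_Larkin = 0.05320 / 0.03437 = 1.5479
β_Ivers = 0.05084 / 0.03437 = 1.4792
β_P = Σ w_i β_i = 0.45×0.9776 + 0.25×2.0064 + 0.16×1.5479 + 0.14×1.4792 = 1.3963

1.396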